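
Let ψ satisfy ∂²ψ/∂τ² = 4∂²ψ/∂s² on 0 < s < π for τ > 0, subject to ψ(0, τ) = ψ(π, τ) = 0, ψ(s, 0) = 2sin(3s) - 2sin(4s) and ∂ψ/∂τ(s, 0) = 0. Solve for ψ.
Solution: Using separation of variables ψ = X(s)T(τ):
Eigenfunctions: sin(ns), n = 1, 2, 3, ...
General solution: ψ(s, τ) = Σ [A_n cos(2n τ) + B_n sin(2n τ)] sin(ns)
From ψ(s,0) = 2sin(3s) - 2sin(4s): A_3=2, A_4=-2. From ψ_τ(s,0) = 0: all B_n = 0.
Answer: ψ(s, τ) = 2sin(3s)cos(6τ) - 2sin(4s)cos(8τ)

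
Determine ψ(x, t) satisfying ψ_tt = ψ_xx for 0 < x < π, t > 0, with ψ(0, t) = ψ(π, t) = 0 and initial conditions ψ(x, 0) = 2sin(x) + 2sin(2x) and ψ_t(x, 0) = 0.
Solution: Using separation of variables ψ = X(x)T(t):
Eigenfunctions: sin(nx), n = 1, 2, 3, ...
General solution: ψ(x, t) = Σ [A_n cos(n t) + B_n sin(n t)] sin(nx)
From ψ(x,0) = 2sin(x) + 2sin(2x): A_1=2, A_2=2. From ψ_t(x,0) = 0: all B_n = 0.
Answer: ψ(x, t) = 2sin(x)cos(t) + 2sin(2x)cos(2t)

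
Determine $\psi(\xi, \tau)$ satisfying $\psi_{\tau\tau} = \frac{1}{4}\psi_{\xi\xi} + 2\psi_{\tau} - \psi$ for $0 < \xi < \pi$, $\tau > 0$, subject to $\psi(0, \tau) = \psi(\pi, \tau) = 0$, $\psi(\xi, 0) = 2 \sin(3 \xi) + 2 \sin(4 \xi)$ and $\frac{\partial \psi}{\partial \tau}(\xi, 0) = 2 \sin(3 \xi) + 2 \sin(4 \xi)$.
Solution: Substitute $\psi = e^{\tau}u$.
Then $\psi_{\tau} = e^{\tau}(u_{\tau} + u)$, $\psi_{\tau\tau} = e^{\tau}(u_{\tau\tau} + 2u_{\tau} + u)$, $\psi_{\xi\xi} = e^{\tau}u_{\xi\xi}$; substituting and dividing by $e^{\tau}$, the lower-order terms cancel: $u_{\tau\tau} = \frac{1}{4}u_{\xi\xi}$ (standard wave equation).
Data for $u$: $u(\xi,0) = \psi(\xi,0) = 2 \sin(3 \xi) + 2 \sin(4 \xi)$; $u_{\tau}(\xi,0) = \psi_{\tau}(\xi,0) - \psi(\xi,0) = 0$. The boundary conditions carry over: $u(0,\tau) = u(\pi,\tau) = 0$.
Separating variables: $u = \sum [A_n \cos(\omega_n \tau) + B_n \sin(\omega_n \tau)] \sin(n\xi)$, $\omega_n = n/2$. From ICs: $A_3=2, A_4=2$.
So $u(\xi,\tau) = 2 \sin(3 \xi) \cos(3 \tau/2) + 2 \sin(4 \xi) \cos(2 \tau)$, and $\psi(\xi,\tau) = e^{\tau}u(\xi,\tau)$.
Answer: $\psi(\xi, \tau) = 2 e^{\tau} \sin(3 \xi) \cos(3 \tau/2) + 2 e^{\tau} \sin(4 \xi) \cos(2 \tau)$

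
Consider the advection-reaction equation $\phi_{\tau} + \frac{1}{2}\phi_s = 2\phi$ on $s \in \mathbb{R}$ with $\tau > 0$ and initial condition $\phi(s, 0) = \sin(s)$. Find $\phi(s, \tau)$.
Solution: Substitute $\phi = e^{2\tau}u$, i.e. $u = e^{-2\tau}\phi$.
By the product rule, $\phi_{\tau} = e^{2\tau}(u_{\tau} + 2u)$, $\phi_s = e^{2\tau}u_s$.
Substituting into the PDE and dividing by $e^{2\tau}$: $u_{\tau} + 2u + \frac{1}{2}u_s = 2u$.
The lower-order terms cancel, leaving the standard advection equation $u_{\tau} + \frac{1}{2}u_s = 0$.
Initial data for $u$: $u(s,0) = \phi(s,0) = \sin(s)$.
Solve for $u$:
  By method of characteristics (waves move right with speed 1/2):
  Along characteristics $s - \frac{1}{2}\tau =$ const, $u$ is constant, so $u(s,\tau) = f(s - \frac{1}{2}\tau)$ with $f = u( \cdot , 0)$.
Hence $u(s,\tau) = \sin(s - \tau/2)$.
Transform back: $\phi(s,\tau) = e^{2\tau}u(s,\tau)$.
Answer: $\phi(s, \tau) = - e^{2 \tau} \sin(\tau/2 - s)$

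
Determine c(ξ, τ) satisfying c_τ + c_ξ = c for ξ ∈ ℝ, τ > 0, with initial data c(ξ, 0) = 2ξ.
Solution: Substitute c = exp(τ)u, i.e. u = exp(-τ)c.
By the product rule, c_τ = exp(τ)(u_τ + u), c_ξ = exp(τ)u_ξ.
Substituting into the PDE and dividing by exp(τ): u_τ + u + u_ξ = u.
The lower-order terms cancel, leaving the standard advection equation u_τ + u_ξ = 0.
Initial data for u: u(ξ,0) = c(ξ,0) = 2ξ.
Solve for u:
  By method of characteristics (waves move right with speed 1):
  Along characteristics ξ - τ = const, u is constant, so u(ξ,τ) = f(ξ - τ) with f = u(·, 0).
Hence u(ξ,τ) = 2ξ - 2τ.
Transform back: c(ξ,τ) = exp(τ)u(ξ,τ).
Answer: c(ξ, τ) = 2ξexp(τ) - 2τexp(τ)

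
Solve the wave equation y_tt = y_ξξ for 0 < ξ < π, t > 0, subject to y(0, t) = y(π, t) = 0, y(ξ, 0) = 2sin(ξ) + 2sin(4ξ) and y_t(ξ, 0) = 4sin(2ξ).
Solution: Using separation of variables y = X(ξ)T(t):
Eigenfunctions: sin(nξ), n = 1, 2, 3, ...
General solution: y(ξ, t) = Σ [A_n cos(n t) + B_n sin(n t)] sin(nξ)
From y(ξ,0) = 2sin(ξ) + 2sin(4ξ): A_1=2, A_4=2. From y_t(ξ,0) = 4sin(2ξ), using y_t(ξ,0) = Σ ω_n B_n sin(nξ) with ω_n = n: B_2 = 4/2 = 2.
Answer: y(ξ, t) = 2sin(2t)sin(2ξ) + 2sin(ξ)cos(t) + 2sin(4ξ)cos(4t)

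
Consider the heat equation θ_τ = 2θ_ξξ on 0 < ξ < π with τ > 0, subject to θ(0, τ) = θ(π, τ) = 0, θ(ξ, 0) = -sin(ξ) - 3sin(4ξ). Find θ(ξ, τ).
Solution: Separating variables: θ = Σ c_n exp(-2n²τ) sin(nξ). From θ(ξ,0) = -sin(ξ) - 3sin(4ξ): c_1=-1, c_4=-3.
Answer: θ(ξ, τ) = -exp(-2τ)sin(ξ) - 3exp(-32τ)sin(4ξ)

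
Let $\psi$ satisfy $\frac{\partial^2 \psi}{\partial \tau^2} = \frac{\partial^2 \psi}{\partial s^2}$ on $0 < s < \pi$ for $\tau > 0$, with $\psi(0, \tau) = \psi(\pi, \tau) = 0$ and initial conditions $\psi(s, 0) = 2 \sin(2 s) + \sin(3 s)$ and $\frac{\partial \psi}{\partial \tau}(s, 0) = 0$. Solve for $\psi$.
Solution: Using separation of variables $\psi = X(s)T(\tau)$:
Eigenfunctions: $\sin(ns)$, $n = 1, 2, 3, \ldots$
General solution: $\psi(s, \tau) = \sum [A_n \cos(n \tau) + B_n \sin(n \tau)] \sin(ns)$
From $\psi(s,0) = 2 \sin(2 s) + \sin(3 s)$: $A_2=2, A_3=1$. From $\psi_{\tau}(s,0) = 0$: all $B_n = 0$.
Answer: $\psi(s, \tau) = 2 \sin(2 s) \cos(2 \tau) + \sin(3 s) \cos(3 \tau)$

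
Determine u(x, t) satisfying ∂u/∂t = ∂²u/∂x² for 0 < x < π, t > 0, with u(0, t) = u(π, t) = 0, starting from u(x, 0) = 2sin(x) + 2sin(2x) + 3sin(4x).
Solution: Using separation of variables u = X(x)T(t):
Eigenfunctions: sin(nx), n = 1, 2, 3, ...
General solution: u(x, t) = Σ c_n sin(nx) exp(-n² t)
Matching u(x,0) = 2sin(x) + 2sin(2x) + 3sin(4x) term by term: c_1=2, c_2=2, c_4=3.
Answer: u(x, t) = 2exp(-t)sin(x) + 2exp(-4t)sin(2x) + 3exp(-16t)sin(4x)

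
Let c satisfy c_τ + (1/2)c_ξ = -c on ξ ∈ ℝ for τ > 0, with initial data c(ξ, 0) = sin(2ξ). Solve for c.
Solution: Substitute c = exp(-τ)u, i.e. u = exp(τ)c.
By the product rule, c_τ = exp(-τ)(u_τ - u), c_ξ = exp(-τ)u_ξ.
Substituting into the PDE and dividing by exp(-τ): u_τ - u + (1/2)u_ξ = -u.
The lower-order terms cancel, leaving the standard advection equation u_τ + (1/2)u_ξ = 0.
Initial data for u: u(ξ,0) = c(ξ,0) = sin(2ξ).
Solve for u:
  By method of characteristics (waves move right with speed 1/2):
  Along characteristics ξ - (1/2)τ = const, u is constant, so u(ξ,τ) = f(ξ - (1/2)τ) with f = u(·, 0).
Hence u(ξ,τ) = sin(2ξ - τ).
Transform back: c(ξ,τ) = exp(-τ)u(ξ,τ).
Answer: c(ξ, τ) = exp(-τ)sin(2ξ - τ)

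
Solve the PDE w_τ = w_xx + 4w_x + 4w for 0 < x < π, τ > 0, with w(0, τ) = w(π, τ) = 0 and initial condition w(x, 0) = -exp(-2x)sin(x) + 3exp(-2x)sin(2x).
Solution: Substitute w = exp(-2x)u.
Then w_x = exp(-2x)(u_x - 2u), w_xx = exp(-2x)(u_xx - 4u_x + 4u), w_τ = exp(-2x)u_τ; substituting and dividing by exp(-2x), the lower-order terms cancel: u_τ = u_xx (standard heat equation).
Data for u: u(x,0) = exp(2x)w(x,0) = -sin(x) + 3sin(2x). The boundary conditions carry over: u(0,τ) = u(π,τ) = 0.
Separating variables: u = Σ c_n exp(-n²τ) sin(nx). From u(x,0) = -sin(x) + 3sin(2x): c_1=-1, c_2=3.
So u(x,τ) = -exp(-τ)sin(x) + 3exp(-4τ)sin(2x), and w(x,τ) = exp(-2x)u(x,τ).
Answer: w(x, τ) = -exp(-2x)exp(-τ)sin(x) + 3exp(-2x)exp(-4τ)sin(2x)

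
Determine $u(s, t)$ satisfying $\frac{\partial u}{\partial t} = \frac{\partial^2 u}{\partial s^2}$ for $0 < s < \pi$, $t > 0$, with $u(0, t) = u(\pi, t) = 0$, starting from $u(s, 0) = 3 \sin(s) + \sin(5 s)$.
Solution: Separating variables: $u = \sum c_n e^{-n^2t} \sin(ns)$. From $u(s,0) = 3 \sin(s) + \sin(5 s)$: $c_1=3, c_5=1$.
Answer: $u(s, t) = 3 e^{-t} \sin(s) + e^{-25 t} \sin(5 s)$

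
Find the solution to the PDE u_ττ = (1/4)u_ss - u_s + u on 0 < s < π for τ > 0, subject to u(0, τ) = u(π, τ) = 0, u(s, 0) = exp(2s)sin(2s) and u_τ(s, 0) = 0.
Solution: Substitute u = exp(2s)w, i.e. w = exp(-2s)u.
By the product rule, u_s = exp(2s)(w_s + 2w), u_ss = exp(2s)(w_ss + 4w_s + 4w), u_ττ = exp(2s)w_ττ.
Substituting into the PDE and dividing by exp(2s): w_ττ = (1/4)(w_ss + 4w_s + 4w) - (w_s + 2w) + w.
The lower-order terms cancel, leaving the standard wave equation w_ττ = (1/4)w_ss.
Initial data for w: w(s,0) = exp(-2s)u(s,0) = sin(2s); w_τ(s,0) = exp(-2s)u_τ(s,0) = 0. The boundary conditions carry over: w(0,τ) = w(π,τ) = 0.
Solve for w:
  Using separation of variables w = X(s)T(τ):
  Eigenfunctions: sin(ns), n = 1, 2, 3, ...
  General solution: w(s, τ) = Σ [A_n cos(n τ/2) + B_n sin(n τ/2)] sin(ns)
  From w(s,0) = sin(2s): A_2=1. From w_τ(s,0) = 0: all B_n = 0.
Hence w(s,τ) = sin(2s)cos(τ).
Transform back: u(s,τ) = exp(2s)w(s,τ).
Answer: u(s, τ) = exp(2s)sin(2s)cos(τ)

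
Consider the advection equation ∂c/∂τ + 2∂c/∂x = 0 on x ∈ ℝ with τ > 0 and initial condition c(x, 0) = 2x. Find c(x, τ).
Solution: By characteristics (dx/dτ = 2), c(x,τ) = f(x - 2τ) with f = c(·, 0).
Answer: c(x, τ) = 2x - 4τ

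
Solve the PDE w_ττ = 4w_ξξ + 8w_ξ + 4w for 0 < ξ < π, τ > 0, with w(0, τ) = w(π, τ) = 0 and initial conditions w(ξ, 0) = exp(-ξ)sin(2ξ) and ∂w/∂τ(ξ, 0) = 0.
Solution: Substitute w = exp(-ξ)u.
Then w_ξ = exp(-ξ)(u_ξ - u), w_ξξ = exp(-ξ)(u_ξξ - 2u_ξ + u), w_ττ = exp(-ξ)u_ττ; substituting and dividing by exp(-ξ), the lower-order terms cancel: u_ττ = 4u_ξξ (standard wave equation).
Data for u: u(ξ,0) = exp(ξ)w(ξ,0) = sin(2ξ); u_τ(ξ,0) = exp(ξ)w_τ(ξ,0) = 0. The boundary conditions carry over: u(0,τ) = u(π,τ) = 0.
Separating variables: u = Σ [A_n cos(ω_n τ) + B_n sin(ω_n τ)] sin(nξ), ω_n = 2n. From ICs: A_2=1.
So u(ξ,τ) = sin(2ξ)cos(4τ), and w(ξ,τ) = exp(-ξ)u(ξ,τ).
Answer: w(ξ, τ) = exp(-ξ)sin(2ξ)cos(4τ)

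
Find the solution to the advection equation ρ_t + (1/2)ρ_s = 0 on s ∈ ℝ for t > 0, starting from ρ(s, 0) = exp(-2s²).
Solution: By characteristics (ds/dt = 1/2), ρ(s,t) = f(s - (1/2)t) with f = ρ(·, 0).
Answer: ρ(s, t) = exp(-2(s - t/2)²)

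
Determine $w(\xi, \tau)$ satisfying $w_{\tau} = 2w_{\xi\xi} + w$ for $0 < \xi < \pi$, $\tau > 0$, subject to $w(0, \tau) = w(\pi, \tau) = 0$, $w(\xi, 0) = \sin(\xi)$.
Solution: Substitute $w = e^{\tau}u$, i.e. $u = e^{-\tau}w$.
By the product rule, $w_{\tau} = e^{\tau}(u_{\tau} + u)$, $w_{\xi\xi} = e^{\tau}u_{\xi\xi}$.
Substituting into the PDE and dividing by $e^{\tau}$: $u_{\tau} + u = 2u_{\xi\xi} + u$.
The lower-order terms cancel, leaving the standard heat equation $u_{\tau} = 2u_{\xi\xi}$.
Initial data for $u$: $u(\xi,0) = w(\xi,0) = \sin(\xi)$. The boundary conditions carry over: $u(0,\tau) = u(\pi,\tau) = 0$.
Solve for $u$:
  Using separation of variables $u = X(\xi)T(\tau)$:
  Eigenfunctions: $\sin(n\xi)$, $n = 1, 2, 3, \ldots$
  General solution: $u(\xi, \tau) = \sum c_n \sin(n\xi) e^{-2n^2 \tau}$
  Matching $u(\xi,0) = \sin(\xi)$ term by term: $c_1=1$.
Hence $u(\xi,\tau) = e^{-2 \tau} \sin(\xi)$.
Transform back: $w(\xi,\tau) = e^{\tau}u(\xi,\tau)$.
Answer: $w(\xi, \tau) = e^{-\tau} \sin(\xi)$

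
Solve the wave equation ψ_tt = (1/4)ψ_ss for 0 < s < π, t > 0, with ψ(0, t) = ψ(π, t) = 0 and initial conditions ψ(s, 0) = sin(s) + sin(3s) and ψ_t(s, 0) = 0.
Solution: Using separation of variables ψ = X(s)T(t):
Eigenfunctions: sin(ns), n = 1, 2, 3, ...
General solution: ψ(s, t) = Σ [A_n cos(n t/2) + B_n sin(n t/2)] sin(ns)
From ψ(s,0) = sin(s) + sin(3s): A_1=1, A_3=1. From ψ_t(s,0) = 0: all B_n = 0.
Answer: ψ(s, t) = sin(s)cos(t/2) + sin(3s)cos(3t/2)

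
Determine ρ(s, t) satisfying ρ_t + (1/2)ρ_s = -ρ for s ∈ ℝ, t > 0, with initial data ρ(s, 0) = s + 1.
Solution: Substitute ρ = exp(-t)u.
Then ρ_t = exp(-t)(u_t - u), ρ_s = exp(-t)u_s; substituting and dividing by exp(-t), the lower-order terms cancel: u_t + (1/2)u_s = 0 (standard advection equation).
Data for u: u(s,0) = ρ(s,0) = s + 1.
By characteristics (ds/dt = 1/2), u(s,t) = f(s - (1/2)t) with f = u(·, 0).
So u(s,t) = s - (1/2)t + 1, and ρ(s,t) = exp(-t)u(s,t).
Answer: ρ(s, t) = sexp(-t) - (1/2)texp(-t) + exp(-t)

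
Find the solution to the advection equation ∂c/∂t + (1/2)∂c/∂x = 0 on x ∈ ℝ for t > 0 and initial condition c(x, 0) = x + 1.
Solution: By method of characteristics (waves move right with speed 1/2):
Along characteristics x - (1/2)t = const, c is constant, so c(x,t) = f(x - (1/2)t) with f = c(·, 0).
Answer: c(x, t) = -(1/2)t + x + 1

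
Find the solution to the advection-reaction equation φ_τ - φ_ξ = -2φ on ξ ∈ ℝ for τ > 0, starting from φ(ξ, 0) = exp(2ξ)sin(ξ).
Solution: Substitute φ = exp(2ξ)u, i.e. u = exp(-2ξ)φ.
By the product rule, φ_ξ = exp(2ξ)(u_ξ + 2u), φ_τ = exp(2ξ)u_τ.
Substituting into the PDE and dividing by exp(2ξ): u_τ - (u_ξ + 2u) = -2u.
The lower-order terms cancel, leaving the standard advection equation u_τ - u_ξ = 0.
Initial data for u: u(ξ,0) = exp(-2ξ)φ(ξ,0) = sin(ξ).
Solve for u:
  By method of characteristics (waves move left with speed 1):
  Along characteristics ξ + τ = const, u is constant, so u(ξ,τ) = f(ξ + τ) with f = u(·, 0).
Hence u(ξ,τ) = sin(ξ + τ).
Transform back: φ(ξ,τ) = exp(2ξ)u(ξ,τ).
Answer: φ(ξ, τ) = exp(2ξ)sin(ξ + τ)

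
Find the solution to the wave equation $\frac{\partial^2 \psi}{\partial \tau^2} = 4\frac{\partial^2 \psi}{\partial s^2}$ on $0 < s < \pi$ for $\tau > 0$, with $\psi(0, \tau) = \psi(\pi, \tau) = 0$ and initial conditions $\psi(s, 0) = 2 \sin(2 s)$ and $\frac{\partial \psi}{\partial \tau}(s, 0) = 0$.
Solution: Separating variables: $\psi = \sum [A_n \cos(\omega_n \tau) + B_n \sin(\omega_n \tau)] \sin(ns)$, $\omega_n = 2n$. From ICs: $A_2=2$.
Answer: $\psi(s, \tau) = 2 \sin(2 s) \cos(4 \tau)$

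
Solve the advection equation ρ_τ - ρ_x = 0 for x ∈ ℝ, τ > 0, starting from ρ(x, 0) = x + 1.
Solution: By characteristics (dx/dτ = -1), ρ(x,τ) = f(x + τ) with f = ρ(·, 0).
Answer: ρ(x, τ) = x + τ + 1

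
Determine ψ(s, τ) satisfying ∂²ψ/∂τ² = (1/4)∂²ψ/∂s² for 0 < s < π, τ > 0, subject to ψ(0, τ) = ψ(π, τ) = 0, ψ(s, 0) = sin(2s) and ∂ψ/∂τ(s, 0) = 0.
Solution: Separating variables: ψ = Σ [A_n cos(ω_n τ) + B_n sin(ω_n τ)] sin(ns), ω_n = n/2. From ICs: A_2=1.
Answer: ψ(s, τ) = sin(2s)cos(τ)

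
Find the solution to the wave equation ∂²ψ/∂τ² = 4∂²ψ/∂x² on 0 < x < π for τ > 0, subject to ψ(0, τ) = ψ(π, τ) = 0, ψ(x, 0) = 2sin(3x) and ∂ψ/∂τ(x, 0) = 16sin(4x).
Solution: Using separation of variables ψ = X(x)T(τ):
Eigenfunctions: sin(nx), n = 1, 2, 3, ...
General solution: ψ(x, τ) = Σ [A_n cos(2n τ) + B_n sin(2n τ)] sin(nx)
From ψ(x,0) = 2sin(3x): A_3=2. From ψ_τ(x,0) = 16sin(4x), using ψ_τ(x,0) = Σ ω_n B_n sin(nx) with ω_n = 2n: B_4 = 16/8 = 2.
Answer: ψ(x, τ) = 2sin(3x)cos(6τ) + 2sin(4x)sin(8τ)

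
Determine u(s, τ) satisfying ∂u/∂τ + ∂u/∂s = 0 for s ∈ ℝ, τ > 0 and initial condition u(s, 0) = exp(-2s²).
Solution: By characteristics (ds/dτ = 1), u(s,τ) = f(s - τ) with f = u(·, 0).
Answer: u(s, τ) = exp(-2(s - τ)²)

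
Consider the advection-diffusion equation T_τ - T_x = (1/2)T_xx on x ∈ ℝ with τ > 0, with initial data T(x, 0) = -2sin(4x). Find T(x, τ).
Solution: Moving frame: η = x + τ, σ = τ, T = u(η,σ), so T_τ = u_σ + u_η and T_xx = u_ηη.
Hence T_τ - T_x = u_σ and the PDE becomes the heat equation u_σ = (1/2)u_ηη on η ∈ ℝ.
Initial data: u(η,0) = T(η,0) = -2sin(4η). Each mode sin(nη) decays as exp(-n²σ/2) on ℝ, so u(η,σ) = Σ c_n exp(-n²σ/2) sin(nη) with c_4=-2: u(η,σ) = -2exp(-8σ)sin(4η).
Substituting back: T(x,τ) = u(x + τ, τ).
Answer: T(x, τ) = -2exp(-8τ)sin(4x + 4τ)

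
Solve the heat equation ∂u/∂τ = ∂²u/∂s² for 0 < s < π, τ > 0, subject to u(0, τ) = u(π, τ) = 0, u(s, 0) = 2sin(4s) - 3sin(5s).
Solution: Using separation of variables u = X(s)T(τ):
Eigenfunctions: sin(ns), n = 1, 2, 3, ...
General solution: u(s, τ) = Σ c_n sin(ns) exp(-n² τ)
Matching u(s,0) = 2sin(4s) - 3sin(5s) term by term: c_4=2, c_5=-3.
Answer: u(s, τ) = 2exp(-16τ)sin(4s) - 3exp(-25τ)sin(5s)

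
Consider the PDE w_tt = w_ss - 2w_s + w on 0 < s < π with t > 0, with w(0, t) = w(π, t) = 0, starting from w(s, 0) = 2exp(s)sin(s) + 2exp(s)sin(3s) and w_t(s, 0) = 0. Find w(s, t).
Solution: Substitute w = exp(s)u.
Then w_s = exp(s)(u_s + u), w_ss = exp(s)(u_ss + 2u_s + u), w_tt = exp(s)u_tt; substituting and dividing by exp(s), the lower-order terms cancel: u_tt = u_ss (standard wave equation).
Data for u: u(s,0) = exp(-s)w(s,0) = 2sin(s) + 2sin(3s); u_t(s,0) = exp(-s)w_t(s,0) = 0. The boundary conditions carry over: u(0,t) = u(π,t) = 0.
Separating variables: u = Σ [A_n cos(ω_n t) + B_n sin(ω_n t)] sin(ns), ω_n = n. From ICs: A_1=2, A_3=2.
So u(s,t) = 2sin(s)cos(t) + 2sin(3s)cos(3t), and w(s,t) = exp(s)u(s,t).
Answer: w(s, t) = 2exp(s)sin(s)cos(t) + 2exp(s)sin(3s)cos(3t)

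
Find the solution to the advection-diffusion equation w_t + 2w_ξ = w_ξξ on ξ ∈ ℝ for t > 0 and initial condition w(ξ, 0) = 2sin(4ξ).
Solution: Change to a moving frame: let η = ξ - 2t, σ = t and write w(ξ,t) = u(η,σ).
By the chain rule w_t = u_σ - 2u_η, w_ξ = u_η, w_ξξ = u_ηη.
Then w_t + 2w_ξ = u_σ: the advection term cancels and the PDE becomes the heat equation u_σ = u_ηη on η ∈ ℝ.
Initial data: u(η,0) = w(η,0) = 2sin(4η).
On η ∈ ℝ each mode satisfies (sin(nη))″ = -n² sin(nη), so exp(-n²σ) sin(nη) solves the heat equation; by superposition u(η,σ) = Σ c_n exp(-n²σ) sin(nη).
Reading off the coefficients: c_4=2, so u(η,σ) = 2exp(-16σ)sin(4η).
Substituting back η = ξ - 2t, σ = t: w(ξ,t) = u(ξ - 2t, t).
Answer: w(ξ, t) = -2exp(-16t)sin(8t - 4ξ)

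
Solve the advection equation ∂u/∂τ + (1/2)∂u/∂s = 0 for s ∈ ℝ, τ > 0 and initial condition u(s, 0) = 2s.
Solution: By characteristics (ds/dτ = 1/2), u(s,τ) = f(s - (1/2)τ) with f = u(·, 0).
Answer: u(s, τ) = 2s - τ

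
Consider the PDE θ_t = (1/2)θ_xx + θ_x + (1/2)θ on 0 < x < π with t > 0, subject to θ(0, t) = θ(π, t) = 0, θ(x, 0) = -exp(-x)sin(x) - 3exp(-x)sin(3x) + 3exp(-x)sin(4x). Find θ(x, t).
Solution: Substitute θ = exp(-x)u, i.e. u = exp(x)θ.
By the product rule, θ_x = exp(-x)(u_x - u), θ_xx = exp(-x)(u_xx - 2u_x + u), θ_t = exp(-x)u_t.
Substituting into the PDE and dividing by exp(-x): u_t = (1/2)(u_xx - 2u_x + u) + (u_x - u) + (1/2)u.
The lower-order terms cancel, leaving the standard heat equation u_t = (1/2)u_xx.
Initial data for u: u(x,0) = exp(x)θ(x,0) = -sin(x) - 3sin(3x) + 3sin(4x). The boundary conditions carry over: u(0,t) = u(π,t) = 0.
Solve for u:
  Using separation of variables u = X(x)G(t):
  Eigenfunctions: sin(nx), n = 1, 2, 3, ...
  General solution: u(x, t) = Σ c_n sin(nx) exp(-n² t/2)
  Matching u(x,0) = -sin(x) - 3sin(3x) + 3sin(4x) term by term: c_1=-1, c_3=-3, c_4=3.
Hence u(x,t) = 3exp(-8t)sin(4x) - exp(-t/2)sin(x) - 3exp(-9t/2)sin(3x).
Transform back: θ(x,t) = exp(-x)u(x,t).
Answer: θ(x, t) = 3exp(-8t)exp(-x)sin(4x) - exp(-t/2)exp(-x)sin(x) - 3exp(-9t/2)exp(-x)sin(3x)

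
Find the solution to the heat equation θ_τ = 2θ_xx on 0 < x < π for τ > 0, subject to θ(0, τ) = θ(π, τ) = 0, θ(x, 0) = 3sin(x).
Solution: Using separation of variables θ = X(x)G(τ):
Eigenfunctions: sin(nx), n = 1, 2, 3, ...
General solution: θ(x, τ) = Σ c_n sin(nx) exp(-2n² τ)
Matching θ(x,0) = 3sin(x) term by term: c_1=3.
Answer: θ(x, τ) = 3exp(-2τ)sin(x)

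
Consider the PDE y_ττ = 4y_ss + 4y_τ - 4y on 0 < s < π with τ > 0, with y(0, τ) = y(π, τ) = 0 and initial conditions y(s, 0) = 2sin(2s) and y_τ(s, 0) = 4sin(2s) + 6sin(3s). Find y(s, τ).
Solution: Substitute y = exp(2τ)u, i.e. u = exp(-2τ)y.
By the product rule, y_τ = exp(2τ)(u_τ + 2u), y_ττ = exp(2τ)(u_ττ + 4u_τ + 4u), y_ss = exp(2τ)u_ss.
Substituting into the PDE and dividing by exp(2τ): u_ττ + 4u_τ + 4u = 4u_ss + 4(u_τ + 2u) - 4u.
The lower-order terms cancel, leaving the standard wave equation u_ττ = 4u_ss.
Initial data for u: u(s,0) = y(s,0) = 2sin(2s); u_τ(s,0) = y_τ(s,0) - 2y(s,0) = 6sin(3s). The boundary conditions carry over: u(0,τ) = u(π,τ) = 0.
Solve for u:
  Using separation of variables u = X(s)T(τ):
  Eigenfunctions: sin(ns), n = 1, 2, 3, ...
  General solution: u(s, τ) = Σ [A_n cos(2n τ) + B_n sin(2n τ)] sin(ns)
  From u(s,0) = 2sin(2s): A_2=2. From u_τ(s,0) = 6sin(3s), using u_τ(s,0) = Σ ω_n B_n sin(ns) with ω_n = 2n: B_3 = 6/6 = 1.
Hence u(s,τ) = 2sin(2s)cos(4τ) + sin(3s)sin(6τ).
Transform back: y(s,τ) = exp(2τ)u(s,τ).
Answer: y(s, τ) = 2exp(2τ)sin(2s)cos(4τ) + exp(2τ)sin(3s)sin(6τ)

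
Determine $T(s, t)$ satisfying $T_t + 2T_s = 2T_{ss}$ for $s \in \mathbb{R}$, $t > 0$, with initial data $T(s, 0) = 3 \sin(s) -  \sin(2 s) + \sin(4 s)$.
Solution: Moving frame: $\eta = s - 2t$, $\sigma = t$, $T = u(\eta,\sigma)$, so $T_t = u_{\sigma} - 2u_{\eta}$ and $T_{ss} = u_{\eta\eta}$.
Hence $T_t + 2T_s = u_{\sigma}$ and the PDE becomes the heat equation $u_{\sigma} = 2u_{\eta\eta}$ on $\eta \in \mathbb{R}$.
Initial data: $u(\eta,0) = T(\eta,0) = 3 \sin(\eta) - \sin(2 \eta) + \sin(4 \eta)$. Each mode $\sin(n\eta)$ decays as $e^{-2n^2\sigma}$ on $\mathbb{R}$, so $u(\eta,\sigma) = \sum c_n e^{-2n^2\sigma} \sin(n\eta)$ with $c_1=3, c_2=-1, c_4=1$: $u(\eta,\sigma) = 3 e^{-2 \sigma} \sin(\eta) - e^{-8 \sigma} \sin(2 \eta) + e^{-32 \sigma} \sin(4 \eta)$.
Substituting back: $T(s,t) = u(s - 2t, t)$.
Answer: $T(s, t) = 3 e^{-2 t} \sin(s - 2 t) -  e^{-8 t} \sin(2 s - 4 t) + e^{-32 t} \sin(4 s - 8 t)$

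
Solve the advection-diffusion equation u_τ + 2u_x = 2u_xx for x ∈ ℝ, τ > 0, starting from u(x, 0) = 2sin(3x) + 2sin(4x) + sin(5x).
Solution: Change to a moving frame: let η = x - 2τ, σ = τ and write u(x,τ) = w(η,σ).
By the chain rule u_τ = w_σ - 2w_η, u_x = w_η, u_xx = w_ηη.
Then u_τ + 2u_x = w_σ: the advection term cancels and the PDE becomes the heat equation w_σ = 2w_ηη on η ∈ ℝ.
Initial data: w(η,0) = u(η,0) = 2sin(3η) + 2sin(4η) + sin(5η).
On η ∈ ℝ each mode satisfies (sin(nη))″ = -n² sin(nη), so exp(-2n²σ) sin(nη) solves the heat equation; by superposition w(η,σ) = Σ c_n exp(-2n²σ) sin(nη).
Reading off the coefficients: c_3=2, c_4=2, c_5=1, so w(η,σ) = 2exp(-18σ)sin(3η) + 2exp(-32σ)sin(4η) + exp(-50σ)sin(5η).
Substituting back η = x - 2τ, σ = τ: u(x,τ) = w(x - 2τ, τ).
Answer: u(x, τ) = 2exp(-18τ)sin(3x - 6τ) + 2exp(-32τ)sin(4x - 8τ) + exp(-50τ)sin(5x - 10τ)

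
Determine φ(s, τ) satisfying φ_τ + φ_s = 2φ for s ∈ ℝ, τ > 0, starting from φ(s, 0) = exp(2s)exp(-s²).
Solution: Substitute φ = exp(2s)u.
Then φ_s = exp(2s)(u_s + 2u), φ_τ = exp(2s)u_τ; substituting and dividing by exp(2s), the lower-order terms cancel: u_τ + u_s = 0 (standard advection equation).
Data for u: u(s,0) = exp(-2s)φ(s,0) = exp(-s²).
By characteristics (ds/dτ = 1), u(s,τ) = f(s - τ) with f = u(·, 0).
So u(s,τ) = exp(-(s - τ)²), and φ(s,τ) = exp(2s)u(s,τ).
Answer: φ(s, τ) = exp(2s)exp(-(s - τ)²)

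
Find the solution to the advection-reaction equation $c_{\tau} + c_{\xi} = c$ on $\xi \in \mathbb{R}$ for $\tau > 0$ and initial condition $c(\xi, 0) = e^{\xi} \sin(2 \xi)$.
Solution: Substitute $c = e^{\xi}u$, i.e. $u = e^{-\xi}c$.
By the product rule, $c_{\xi} = e^{\xi}(u_{\xi} + u)$, $c_{\tau} = e^{\xi}u_{\tau}$.
Substituting into the PDE and dividing by $e^{\xi}$: $u_{\tau} + (u_{\xi} + u) = u$.
The lower-order terms cancel, leaving the standard advection equation $u_{\tau} + u_{\xi} = 0$.
Initial data for $u$: $u(\xi,0) = e^{-\xi}c(\xi,0) = \sin(2 \xi)$.
Solve for $u$:
  By method of characteristics (waves move right with speed 1):
  Along characteristics $\xi - \tau =$ const, $u$ is constant, so $u(\xi,\tau) = f(\xi - \tau)$ with $f = u( \cdot , 0)$.
Hence $u(\xi,\tau) = \sin(2 \xi - 2 \tau)$.
Transform back: $c(\xi,\tau) = e^{\xi}u(\xi,\tau)$.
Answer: $c(\xi, \tau) = - e^{\xi} \sin(2 \tau - 2 \xi)$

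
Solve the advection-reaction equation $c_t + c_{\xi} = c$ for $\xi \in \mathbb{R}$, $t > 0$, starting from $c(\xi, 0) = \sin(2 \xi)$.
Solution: Substitute $c = e^{t}u$, i.e. $u = e^{-t}c$.
By the product rule, $c_t = e^{t}(u_t + u)$, $c_{\xi} = e^{t}u_{\xi}$.
Substituting into the PDE and dividing by $e^{t}$: $u_t + u + u_{\xi} = u$.
The lower-order terms cancel, leaving the standard advection equation $u_t + u_{\xi} = 0$.
Initial data for $u$: $u(\xi,0) = c(\xi,0) = \sin(2 \xi)$.
Solve for $u$:
  By method of characteristics (waves move right with speed 1):
  Along characteristics $\xi - t =$ const, $u$ is constant, so $u(\xi,t) = f(\xi - t)$ with $f = u( \cdot , 0)$.
Hence $u(\xi,t) = - \sin(2 t - 2 \xi)$.
Transform back: $c(\xi,t) = e^{t}u(\xi,t)$.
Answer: $c(\xi, t) = e^{t} \sin(2 \xi - 2 t)$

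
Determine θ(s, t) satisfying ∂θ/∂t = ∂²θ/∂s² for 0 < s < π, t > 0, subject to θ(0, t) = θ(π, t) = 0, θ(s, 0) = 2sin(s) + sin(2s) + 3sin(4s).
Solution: Separating variables: θ = Σ c_n exp(-n²t) sin(ns). From θ(s,0) = 2sin(s) + sin(2s) + 3sin(4s): c_1=2, c_2=1, c_4=3.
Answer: θ(s, t) = 2exp(-t)sin(s) + exp(-4t)sin(2s) + 3exp(-16t)sin(4s)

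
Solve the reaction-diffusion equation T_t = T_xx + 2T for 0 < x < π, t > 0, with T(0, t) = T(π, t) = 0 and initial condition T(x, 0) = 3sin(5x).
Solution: Substitute T = exp(2t)u.
Then T_t = exp(2t)(u_t + 2u), T_xx = exp(2t)u_xx; substituting and dividing by exp(2t), the lower-order terms cancel: u_t = u_xx (standard heat equation).
Data for u: u(x,0) = T(x,0) = 3sin(5x). The boundary conditions carry over: u(0,t) = u(π,t) = 0.
Separating variables: u = Σ c_n exp(-n²t) sin(nx). From u(x,0) = 3sin(5x): c_5=3.
So u(x,t) = 3exp(-25t)sin(5x), and T(x,t) = exp(2t)u(x,t).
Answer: T(x, t) = 3exp(-23t)sin(5x)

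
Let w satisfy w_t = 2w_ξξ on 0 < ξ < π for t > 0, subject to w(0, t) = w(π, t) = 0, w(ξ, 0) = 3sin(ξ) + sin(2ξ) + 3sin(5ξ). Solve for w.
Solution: Separating variables: w = Σ c_n exp(-2n²t) sin(nξ). From w(ξ,0) = 3sin(ξ) + sin(2ξ) + 3sin(5ξ): c_1=3, c_2=1, c_5=3.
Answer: w(ξ, t) = 3exp(-2t)sin(ξ) + exp(-8t)sin(2ξ) + 3exp(-50t)sin(5ξ)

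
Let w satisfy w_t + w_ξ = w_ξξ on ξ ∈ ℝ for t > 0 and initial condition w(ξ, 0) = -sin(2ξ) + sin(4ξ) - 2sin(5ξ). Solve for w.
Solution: Moving frame: η = ξ - t, σ = t, w = u(η,σ), so w_t = u_σ - u_η and w_ξξ = u_ηη.
Hence w_t + w_ξ = u_σ and the PDE becomes the heat equation u_σ = u_ηη on η ∈ ℝ.
Initial data: u(η,0) = w(η,0) = -sin(2η) + sin(4η) - 2sin(5η). Each mode sin(nη) decays as exp(-n²σ) on ℝ, so u(η,σ) = Σ c_n exp(-n²σ) sin(nη) with c_2=-1, c_4=1, c_5=-2: u(η,σ) = -exp(-4σ)sin(2η) + exp(-16σ)sin(4η) - 2exp(-25σ)sin(5η).
Substituting back: w(ξ,t) = u(ξ - t, t).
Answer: w(ξ, t) = exp(-4t)sin(2t - 2ξ) - exp(-16t)sin(4t - 4ξ) + 2exp(-25t)sin(5t - 5ξ)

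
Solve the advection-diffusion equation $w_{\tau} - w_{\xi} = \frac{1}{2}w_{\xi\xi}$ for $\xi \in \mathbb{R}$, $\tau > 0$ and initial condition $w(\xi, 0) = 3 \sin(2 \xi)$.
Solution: Change to a moving frame: let $\eta = \xi + \tau$, $\sigma = \tau$ and write $w(\xi,\tau) = u(\eta,\sigma)$.
By the chain rule $w_{\tau} = u_{\sigma} + u_{\eta}$, $w_{\xi} = u_{\eta}$, $w_{\xi\xi} = u_{\eta\eta}$.
Then $w_{\tau} - w_{\xi} = u_{\sigma}$: the advection term cancels and the PDE becomes the heat equation $u_{\sigma} = \frac{1}{2}u_{\eta\eta}$ on $\eta \in \mathbb{R}$.
Initial data: $u(\eta,0) = w(\eta,0) = 3 \sin(2 \eta)$.
On $\eta \in \mathbb{R}$ each mode satisfies $(\sin(n\eta))'' = -n^2 \sin(n\eta)$, so $e^{-n^2\sigma/2} \sin(n\eta)$ solves the heat equation; by superposition $u(\eta,\sigma) = \sum c_n e^{-n^2\sigma/2} \sin(n\eta)$.
Reading off the coefficients: $c_2=3$, so $u(\eta,\sigma) = 3 e^{-2 \sigma} \sin(2 \eta)$.
Substituting back $\eta = \xi + \tau$, $\sigma = \tau$: $w(\xi,\tau) = u(\xi + \tau, \tau)$.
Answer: $w(\xi, \tau) = 3 e^{-2 \tau} \sin(2 \tau + 2 \xi)$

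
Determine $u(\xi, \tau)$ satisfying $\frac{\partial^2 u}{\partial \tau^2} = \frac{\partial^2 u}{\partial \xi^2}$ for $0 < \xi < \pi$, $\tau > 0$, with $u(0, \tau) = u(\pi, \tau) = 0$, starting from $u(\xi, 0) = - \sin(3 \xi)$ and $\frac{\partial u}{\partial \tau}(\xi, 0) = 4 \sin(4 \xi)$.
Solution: Using separation of variables $u = X(\xi)T(\tau)$:
Eigenfunctions: $\sin(n\xi)$, $n = 1, 2, 3, \ldots$
General solution: $u(\xi, \tau) = \sum [A_n \cos(n \tau) + B_n \sin(n \tau)] \sin(n\xi)$
From $u(\xi,0) = - \sin(3 \xi)$: $A_3=-1$. From $u_{\tau}(\xi,0) = 4 \sin(4 \xi)$, using $u_{\tau}(\xi,0) = \sum \omega_n B_n \sin(n\xi)$ with $\omega_n = n$: $B_4 = 4/4 = 1$.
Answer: $u(\xi, \tau) = \sin(4 \tau) \sin(4 \xi) -  \sin(3 \xi) \cos(3 \tau)$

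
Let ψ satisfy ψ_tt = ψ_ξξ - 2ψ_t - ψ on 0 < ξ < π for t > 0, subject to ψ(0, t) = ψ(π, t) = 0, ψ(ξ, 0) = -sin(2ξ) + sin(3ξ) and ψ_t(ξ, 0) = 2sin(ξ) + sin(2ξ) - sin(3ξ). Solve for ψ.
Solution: Substitute ψ = exp(-t)u, i.e. u = exp(t)ψ.
By the product rule, ψ_t = exp(-t)(u_t - u), ψ_tt = exp(-t)(u_tt - 2u_t + u), ψ_ξξ = exp(-t)u_ξξ.
Substituting into the PDE and dividing by exp(-t): u_tt - 2u_t + u = u_ξξ - 2(u_t - u) - u.
The lower-order terms cancel, leaving the standard wave equation u_tt = u_ξξ.
Initial data for u: u(ξ,0) = ψ(ξ,0) = -sin(2ξ) + sin(3ξ); u_t(ξ,0) = ψ_t(ξ,0) + ψ(ξ,0) = 2sin(ξ). The boundary conditions carry over: u(0,t) = u(π,t) = 0.
Solve for u:
  Using separation of variables u = X(ξ)T(t):
  Eigenfunctions: sin(nξ), n = 1, 2, 3, ...
  General solution: u(ξ, t) = Σ [A_n cos(n t) + B_n sin(n t)] sin(nξ)
  From u(ξ,0) = -sin(2ξ) + sin(3ξ): A_2=-1, A_3=1. From u_t(ξ,0) = 2sin(ξ), using u_t(ξ,0) = Σ ω_n B_n sin(nξ) with ω_n = n: B_1 = 2/1 = 2.
Hence u(ξ,t) = 2sin(t)sin(ξ) - sin(2ξ)cos(2t) + sin(3ξ)cos(3t).
Transform back: ψ(ξ,t) = exp(-t)u(ξ,t).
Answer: ψ(ξ, t) = 2exp(-t)sin(t)sin(ξ) - exp(-t)sin(2ξ)cos(2t) + exp(-t)sin(3ξ)cos(3t)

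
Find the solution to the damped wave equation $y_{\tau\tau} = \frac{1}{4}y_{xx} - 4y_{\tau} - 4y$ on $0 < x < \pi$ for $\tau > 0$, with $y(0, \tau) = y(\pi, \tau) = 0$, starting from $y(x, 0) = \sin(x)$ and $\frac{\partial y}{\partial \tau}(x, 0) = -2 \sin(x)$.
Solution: Substitute $y = e^{-2\tau}u$, i.e. $u = e^{2\tau}y$.
By the product rule, $y_{\tau} = e^{-2\tau}(u_{\tau} - 2u)$, $y_{\tau\tau} = e^{-2\tau}(u_{\tau\tau} - 4u_{\tau} + 4u)$, $y_{xx} = e^{-2\tau}u_{xx}$.
Substituting into the PDE and dividing by $e^{-2\tau}$: $u_{\tau\tau} - 4u_{\tau} + 4u = \frac{1}{4}u_{xx} - 4(u_{\tau} - 2u) - 4u$.
The lower-order terms cancel, leaving the standard wave equation $u_{\tau\tau} = \frac{1}{4}u_{xx}$.
Initial data for $u$: $u(x,0) = y(x,0) = \sin(x)$; $u_{\tau}(x,0) = y_{\tau}(x,0) + 2y(x,0) = 0$. The boundary conditions carry over: $u(0,\tau) = u(\pi,\tau) = 0$.
Solve for $u$:
  Using separation of variables $u = X(x)T(\tau)$:
  Eigenfunctions: $\sin(nx)$, $n = 1, 2, 3, \ldots$
  General solution: $u(x, \tau) = \sum [A_n \cos(n \tau/2) + B_n \sin(n \tau/2)] \sin(nx)$
  From $u(x,0) = \sin(x)$: $A_1=1$. From $u_{\tau}(x,0) = 0$: all $B_n = 0$.
Hence $u(x,\tau) = \sin(x) \cos(\tau/2)$.
Transform back: $y(x,\tau) = e^{-2\tau}u(x,\tau)$.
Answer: $y(x, \tau) = e^{-2 \tau} \sin(x) \cos(\tau/2)$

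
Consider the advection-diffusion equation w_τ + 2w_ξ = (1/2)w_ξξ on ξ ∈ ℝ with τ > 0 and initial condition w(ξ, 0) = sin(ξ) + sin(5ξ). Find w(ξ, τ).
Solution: Change to a moving frame: let η = ξ - 2τ, σ = τ and write w(ξ,τ) = u(η,σ).
By the chain rule w_τ = u_σ - 2u_η, w_ξ = u_η, w_ξξ = u_ηη.
Then w_τ + 2w_ξ = u_σ: the advection term cancels and the PDE becomes the heat equation u_σ = (1/2)u_ηη on η ∈ ℝ.
Initial data: u(η,0) = w(η,0) = sin(η) + sin(5η).
On η ∈ ℝ each mode satisfies (sin(nη))″ = -n² sin(nη), so exp(-n²σ/2) sin(nη) solves the heat equation; by superposition u(η,σ) = Σ c_n exp(-n²σ/2) sin(nη).
Reading off the coefficients: c_1=1, c_5=1, so u(η,σ) = exp(-σ/2)sin(η) + exp(-25σ/2)sin(5η).
Substituting back η = ξ - 2τ, σ = τ: w(ξ,τ) = u(ξ - 2τ, τ).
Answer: w(ξ, τ) = exp(-τ/2)sin(ξ - 2τ) + exp(-25τ/2)sin(5ξ - 10τ)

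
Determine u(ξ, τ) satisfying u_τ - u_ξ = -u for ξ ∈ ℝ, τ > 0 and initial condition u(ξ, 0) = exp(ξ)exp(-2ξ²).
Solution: Substitute u = exp(ξ)w.
Then u_ξ = exp(ξ)(w_ξ + w), u_τ = exp(ξ)w_τ; substituting and dividing by exp(ξ), the lower-order terms cancel: w_τ - w_ξ = 0 (standard advection equation).
Data for w: w(ξ,0) = exp(-ξ)u(ξ,0) = exp(-2ξ²).
By characteristics (dξ/dτ = -1), w(ξ,τ) = f(ξ + τ) with f = w(·, 0).
So w(ξ,τ) = exp(-2(ξ + τ)²), and u(ξ,τ) = exp(ξ)w(ξ,τ).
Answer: u(ξ, τ) = exp(ξ)exp(-2(ξ + τ)²)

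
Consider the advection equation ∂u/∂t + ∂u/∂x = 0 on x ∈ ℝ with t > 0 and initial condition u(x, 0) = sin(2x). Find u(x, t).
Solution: By characteristics (dx/dt = 1), u(x,t) = f(x - t) with f = u(·, 0).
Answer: u(x, t) = -sin(2t - 2x)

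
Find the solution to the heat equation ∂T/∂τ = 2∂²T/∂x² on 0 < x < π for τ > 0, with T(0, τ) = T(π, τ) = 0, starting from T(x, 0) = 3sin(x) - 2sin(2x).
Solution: Using separation of variables T = X(x)G(τ):
Eigenfunctions: sin(nx), n = 1, 2, 3, ...
General solution: T(x, τ) = Σ c_n sin(nx) exp(-2n² τ)
Matching T(x,0) = 3sin(x) - 2sin(2x) term by term: c_1=3, c_2=-2.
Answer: T(x, τ) = 3exp(-2τ)sin(x) - 2exp(-8τ)sin(2x)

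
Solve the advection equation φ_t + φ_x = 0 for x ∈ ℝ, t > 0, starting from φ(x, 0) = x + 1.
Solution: By method of characteristics (waves move right with speed 1):
Along characteristics x - t = const, φ is constant, so φ(x,t) = f(x - t) with f = φ(·, 0).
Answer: φ(x, t) = -t + x + 1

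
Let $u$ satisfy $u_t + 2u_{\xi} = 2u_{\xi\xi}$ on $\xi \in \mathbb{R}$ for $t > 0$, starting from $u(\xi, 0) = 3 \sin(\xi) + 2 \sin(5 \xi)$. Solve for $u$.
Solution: Moving frame: $\eta = \xi - 2t$, $\sigma = t$, $u = w(\eta,\sigma)$, so $u_t = w_{\sigma} - 2w_{\eta}$ and $u_{\xi\xi} = w_{\eta\eta}$.
Hence $u_t + 2u_{\xi} = w_{\sigma}$ and the PDE becomes the heat equation $w_{\sigma} = 2w_{\eta\eta}$ on $\eta \in \mathbb{R}$.
Initial data: $w(\eta,0) = u(\eta,0) = 3 \sin(\eta) + 2 \sin(5 \eta)$. Each mode $\sin(n\eta)$ decays as $e^{-2n^2\sigma}$ on $\mathbb{R}$, so $w(\eta,\sigma) = \sum c_n e^{-2n^2\sigma} \sin(n\eta)$ with $c_1=3, c_5=2$: $w(\eta,\sigma) = 3 e^{-2 \sigma} \sin(\eta) + 2 e^{-50 \sigma} \sin(5 \eta)$.
Substituting back: $u(\xi,t) = w(\xi - 2t, t)$.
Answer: $u(\xi, t) = 3 e^{-2 t} \sin(\xi - 2 t) + 2 e^{-50 t} \sin(5 \xi - 10 t)$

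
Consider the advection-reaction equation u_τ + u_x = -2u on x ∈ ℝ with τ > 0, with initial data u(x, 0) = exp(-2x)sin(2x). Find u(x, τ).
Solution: Substitute u = exp(-2x)w, i.e. w = exp(2x)u.
By the product rule, u_x = exp(-2x)(w_x - 2w), u_τ = exp(-2x)w_τ.
Substituting into the PDE and dividing by exp(-2x): w_τ + (w_x - 2w) = -2w.
The lower-order terms cancel, leaving the standard advection equation w_τ + w_x = 0.
Initial data for w: w(x,0) = exp(2x)u(x,0) = sin(2x).
Solve for w:
  By method of characteristics (waves move right with speed 1):
  Along characteristics x - τ = const, w is constant, so w(x,τ) = f(x - τ) with f = w(·, 0).
Hence w(x,τ) = sin(2x - 2τ).
Transform back: u(x,τ) = exp(-2x)w(x,τ).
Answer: u(x, τ) = exp(-2x)sin(2x - 2τ)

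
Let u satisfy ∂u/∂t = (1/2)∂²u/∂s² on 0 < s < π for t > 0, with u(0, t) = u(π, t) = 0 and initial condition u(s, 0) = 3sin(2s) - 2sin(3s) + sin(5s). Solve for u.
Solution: Separating variables: u = Σ c_n exp(-n²t/2) sin(ns). From u(s,0) = 3sin(2s) - 2sin(3s) + sin(5s): c_2=3, c_3=-2, c_5=1.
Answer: u(s, t) = 3exp(-2t)sin(2s) - 2exp(-9t/2)sin(3s) + exp(-25t/2)sin(5s)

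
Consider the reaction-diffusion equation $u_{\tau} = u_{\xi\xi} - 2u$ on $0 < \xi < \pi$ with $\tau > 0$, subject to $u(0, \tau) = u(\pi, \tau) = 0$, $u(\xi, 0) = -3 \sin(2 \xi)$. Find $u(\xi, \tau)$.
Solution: Substitute $u = e^{-2\tau}w$, i.e. $w = e^{2\tau}u$.
By the product rule, $u_{\tau} = e^{-2\tau}(w_{\tau} - 2w)$, $u_{\xi\xi} = e^{-2\tau}w_{\xi\xi}$.
Substituting into the PDE and dividing by $e^{-2\tau}$: $w_{\tau} - 2w = w_{\xi\xi} - 2w$.
The lower-order terms cancel, leaving the standard heat equation $w_{\tau} = w_{\xi\xi}$.
Initial data for $w$: $w(\xi,0) = u(\xi,0) = -3 \sin(2 \xi)$. The boundary conditions carry over: $w(0,\tau) = w(\pi,\tau) = 0$.
Solve for $w$:
  Using separation of variables $w = X(\xi)T(\tau)$:
  Eigenfunctions: $\sin(n\xi)$, $n = 1, 2, 3, \ldots$
  General solution: $w(\xi, \tau) = \sum c_n \sin(n\xi) e^{-n^2 \tau}$
  Matching $w(\xi,0) = -3 \sin(2 \xi)$ term by term: $c_2=-3$.
Hence $w(\xi,\tau) = -3 e^{-4 \tau} \sin(2 \xi)$.
Transform back: $u(\xi,\tau) = e^{-2\tau}w(\xi,\tau)$.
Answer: $u(\xi, \tau) = -3 e^{-6 \tau} \sin(2 \xi)$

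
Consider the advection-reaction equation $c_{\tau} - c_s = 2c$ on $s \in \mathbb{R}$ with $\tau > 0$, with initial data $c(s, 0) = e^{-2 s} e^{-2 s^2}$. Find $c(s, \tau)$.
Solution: Substitute $c = e^{-2s}u$.
Then $c_s = e^{-2s}(u_s - 2u)$, $c_{\tau} = e^{-2s}u_{\tau}$; substituting and dividing by $e^{-2s}$, the lower-order terms cancel: $u_{\tau} - u_s = 0$ (standard advection equation).
Data for $u$: $u(s,0) = e^{2s}c(s,0) = e^{-2 s^2}$.
By characteristics ($ds/d\tau = -1$), $u(s,\tau) = f(s + \tau)$ with $f = u( \cdot , 0)$.
So $u(s,\tau) = e^{-2 (s + \tau)^2}$, and $c(s,\tau) = e^{-2s}u(s,\tau)$.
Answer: $c(s, \tau) = e^{-2 s} e^{-2 (\tau + s)^2}$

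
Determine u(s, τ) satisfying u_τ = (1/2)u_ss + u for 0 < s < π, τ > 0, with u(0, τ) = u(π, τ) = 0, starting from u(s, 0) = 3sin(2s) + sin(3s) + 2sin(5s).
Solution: Substitute u = exp(τ)w.
Then u_τ = exp(τ)(w_τ + w), u_ss = exp(τ)w_ss; substituting and dividing by exp(τ), the lower-order terms cancel: w_τ = (1/2)w_ss (standard heat equation).
Data for w: w(s,0) = u(s,0) = 3sin(2s) + sin(3s) + 2sin(5s). The boundary conditions carry over: w(0,τ) = w(π,τ) = 0.
Separating variables: w = Σ c_n exp(-n²τ/2) sin(ns). From w(s,0) = 3sin(2s) + sin(3s) + 2sin(5s): c_2=3, c_3=1, c_5=2.
So w(s,τ) = 3exp(-2τ)sin(2s) + exp(-9τ/2)sin(3s) + 2exp(-25τ/2)sin(5s), and u(s,τ) = exp(τ)w(s,τ).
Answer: u(s, τ) = 3exp(-τ)sin(2s) + exp(-7τ/2)sin(3s) + 2exp(-23τ/2)sin(5s)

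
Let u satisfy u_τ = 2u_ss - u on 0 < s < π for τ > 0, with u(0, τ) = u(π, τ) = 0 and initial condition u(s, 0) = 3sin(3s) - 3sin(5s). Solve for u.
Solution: Substitute u = exp(-τ)w, i.e. w = exp(τ)u.
By the product rule, u_τ = exp(-τ)(w_τ - w), u_ss = exp(-τ)w_ss.
Substituting into the PDE and dividing by exp(-τ): w_τ - w = 2w_ss - w.
The lower-order terms cancel, leaving the standard heat equation w_τ = 2w_ss.
Initial data for w: w(s,0) = u(s,0) = 3sin(3s) - 3sin(5s). The boundary conditions carry over: w(0,τ) = w(π,τ) = 0.
Solve for w:
  Using separation of variables w = X(s)T(τ):
  Eigenfunctions: sin(ns), n = 1, 2, 3, ...
  General solution: w(s, τ) = Σ c_n sin(ns) exp(-2n² τ)
  Matching w(s,0) = 3sin(3s) - 3sin(5s) term by term: c_3=3, c_5=-3.
Hence w(s,τ) = 3exp(-18τ)sin(3s) - 3exp(-50τ)sin(5s).
Transform back: u(s,τ) = exp(-τ)w(s,τ).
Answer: u(s, τ) = 3exp(-19τ)sin(3s) - 3exp(-51τ)sin(5s)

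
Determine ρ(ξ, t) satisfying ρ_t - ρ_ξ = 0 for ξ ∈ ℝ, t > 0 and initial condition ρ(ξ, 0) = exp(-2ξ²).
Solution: By characteristics (dξ/dt = -1), ρ(ξ,t) = f(ξ + t) with f = ρ(·, 0).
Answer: ρ(ξ, t) = exp(-2(t + ξ)²)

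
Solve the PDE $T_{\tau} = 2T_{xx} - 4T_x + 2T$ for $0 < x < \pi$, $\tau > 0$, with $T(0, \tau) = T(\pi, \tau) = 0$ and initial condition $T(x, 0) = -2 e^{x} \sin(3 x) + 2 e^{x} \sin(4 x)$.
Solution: Substitute $T = e^{x}u$, i.e. $u = e^{-x}T$.
By the product rule, $T_x = e^{x}(u_x + u)$, $T_{xx} = e^{x}(u_{xx} + 2u_x + u)$, $T_{\tau} = e^{x}u_{\tau}$.
Substituting into the PDE and dividing by $e^{x}$: $u_{\tau} = 2(u_{xx} + 2u_x + u) - 4(u_x + u) + 2u$.
The lower-order terms cancel, leaving the standard heat equation $u_{\tau} = 2u_{xx}$.
Initial data for $u$: $u(x,0) = e^{-x}T(x,0) = -2 \sin(3 x) + 2 \sin(4 x)$. The boundary conditions carry over: $u(0,\tau) = u(\pi,\tau) = 0$.
Solve for $u$:
  Using separation of variables $u = X(x)G(\tau)$:
  Eigenfunctions: $\sin(nx)$, $n = 1, 2, 3, \ldots$
  General solution: $u(x, \tau) = \sum c_n \sin(nx) e^{-2n^2 \tau}$
  Matching $u(x,0) = -2 \sin(3 x) + 2 \sin(4 x)$ term by term: $c_3=-2, c_4=2$.
Hence $u(x,\tau) = -2 e^{-18 \tau} \sin(3 x) + 2 e^{-32 \tau} \sin(4 x)$.
Transform back: $T(x,\tau) = e^{x}u(x,\tau)$.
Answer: $T(x, \tau) = -2 e^{-18 \tau} e^{x} \sin(3 x) + 2 e^{-32 \tau} e^{x} \sin(4 x)$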